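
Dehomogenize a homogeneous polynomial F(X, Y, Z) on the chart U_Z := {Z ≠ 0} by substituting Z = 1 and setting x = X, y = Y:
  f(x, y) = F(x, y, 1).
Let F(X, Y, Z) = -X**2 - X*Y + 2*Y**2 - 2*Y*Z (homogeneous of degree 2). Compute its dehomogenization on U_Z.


f(x, y) = -x**2 - x*y + 2*y**2 - 2*y

On U_Z we set Z = 1. Each monomial c·X^i·Y^j·Z^k in F becomes c·x^i·y^j·1^k = c·x^i·y^j.
Substituting Z = 1: F(X, Y, 1) = -x**2 - x*y + 2*y**2 - 2*y.
Note: deg(f) ≤ deg(F) = 2; strict inequality happens when F is divisible by Z (lost terms).


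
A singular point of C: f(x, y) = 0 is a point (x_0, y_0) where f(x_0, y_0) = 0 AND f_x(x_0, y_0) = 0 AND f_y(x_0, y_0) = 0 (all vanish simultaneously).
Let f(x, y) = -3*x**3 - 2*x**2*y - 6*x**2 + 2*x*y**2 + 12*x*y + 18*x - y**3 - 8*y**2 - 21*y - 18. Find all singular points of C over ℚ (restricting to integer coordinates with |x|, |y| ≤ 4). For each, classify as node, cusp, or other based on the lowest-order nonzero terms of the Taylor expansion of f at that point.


Singular points: {(0, -3)}; classification: cusp.

Compute partial derivatives:
  f_x = -9*x**2 - 4*x*y - 12*x + 2*y**2 + 12*y + 18.
  f_y = -2*x**2 + 4*x*y + 12*x - 3*y**2 - 16*y - 21.
Scan x_0 ∈ {−4, ..., 4}. For each x_0, f_y(x_0, y) is a polynomial in y; find its integer roots y ∈ {−4, ..., 4}, then test f_x and f at those candidates.
  x = -4: f_y(-4, y) = -3*y**2 - 32*y - 101; no integer root y with |y| ≤ 4.
  x = -3: f_y(-3, y) = -3*y**2 - 28*y - 75; no integer root y with |y| ≤ 4.
  x = -2: f_y(-2, y) = -3*y**2 - 24*y - 53; no integer root y with |y| ≤ 4.
  x = -1: f_y(-1, y) = -3*y**2 - 20*y - 35; no integer root y with |y| ≤ 4.
  x = 0: f_y(0, y) = -3*y**2 - 16*y - 21; vanishes at y ∈ {-3}. (0, -3): f_x = 0, f = 0 — SINGULAR.
  x = 1: f_y(1, y) = -3*y**2 - 12*y - 11; no integer root y with |y| ≤ 4.
  x = 2: f_y(2, y) = -3*y**2 - 8*y - 5; vanishes at y ∈ {-1}. (2, -1): f_x = -44 ≠ 0.
  x = 3: f_y(3, y) = -3*y**2 - 4*y - 3; no integer root y with |y| ≤ 4.
  x = 4: f_y(4, y) = -3*y**2 - 5; no integer root y with |y| ≤ 4.
Only singular point on the grid: (0, -3).
Classify: substitute x = 0 + u, y = -3 + v and expand: f = -3*u**3 - 2*u**2*v + 2*u*v**2 - v**3 + v**2.
No constant or linear terms (consistent with a singular point). Quadratic part: v**2. Cubic part: -3*u**3 - 2*u**2*v + 2*u*v**2 - v**3.
The quadratic part v**2 is a perfect square, so there is a single (double) tangent line v = 0, i.e. y = -3. Restricting the cubic part to that line (v = 0) leaves -3*u**3 ≠ 0, so f is not divisible by v and the branch is v² ≈ 3*u**3 to lowest order — this is a cusp.
Classification: cusp.


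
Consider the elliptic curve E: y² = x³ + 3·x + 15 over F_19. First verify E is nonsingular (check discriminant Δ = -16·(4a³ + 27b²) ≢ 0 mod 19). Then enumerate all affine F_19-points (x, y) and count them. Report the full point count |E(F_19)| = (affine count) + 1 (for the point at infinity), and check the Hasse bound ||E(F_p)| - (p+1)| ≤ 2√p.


Affine points = {(1, 0), (8, 0), (9, 7), (9, 12), (10, 0), (11, 7), (11, 12), (13, 3), (13, 16), (16, 6), (16, 13), (17, 1), (17, 18), (18, 7), (18, 12)}; affine count = 15; |E(F_19)| = 16.

Discriminant check: Δ ∝ 4a³ + 27b² = 4·3³ + 27·15² = 4·27 + 27·225 ≡ 8 (mod 19). Nonzero ⇒ E is nonsingular.
For each x ∈ F_19, compute rhs = x³ + 3·x + 15 mod 19, then count y ∈ F_19 with y² ≡ rhs.
  x = 0: rhs = 15, matching y values: none (0 points).
  x = 1: rhs = 0, matching y values: 0 (1 points).
  x = 2: rhs = 10, matching y values: none (0 points).
  x = 3: rhs = 13, matching y values: none (0 points).
  x = 4: rhs = 15, matching y values: none (0 points).
  x = 5: rhs = 3, matching y values: none (0 points).
  x = 6: rhs = 2, matching y values: none (0 points).
  x = 7: rhs = 18, matching y values: none (0 points).
  x = 8: rhs = 0, matching y values: 0 (1 points).
  x = 9: rhs = 11, matching y values: 7, 12 (2 points).
  x = 10: rhs = 0, matching y values: 0 (1 points).
  x = 11: rhs = 11, matching y values: 7, 12 (2 points).
  x = 12: rhs = 12, matching y values: none (0 points).
  x = 13: rhs = 9, matching y values: 3, 16 (2 points).
  x = 14: rhs = 8, matching y values: none (0 points).
  x = 15: rhs = 15, matching y values: none (0 points).
  x = 16: rhs = 17, matching y values: 6, 13 (2 points).
  x = 17: rhs = 1, matching y values: 1, 18 (2 points).
  x = 18: rhs = 11, matching y values: 7, 12 (2 points).
Total affine count: 15.
Full point count |E(F_19)| = 15 + 1 = 16.
Hasse bound: |16 − (19+1)| = |-4| = 4 ≤ 2√19 ≈ 8.7178 ✓.


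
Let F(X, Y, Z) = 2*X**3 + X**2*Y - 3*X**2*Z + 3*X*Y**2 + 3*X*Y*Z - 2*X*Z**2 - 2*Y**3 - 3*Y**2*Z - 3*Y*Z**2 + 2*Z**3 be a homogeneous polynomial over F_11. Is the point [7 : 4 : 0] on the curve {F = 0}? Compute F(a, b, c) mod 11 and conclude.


F(7,4,0) ≡ 1 (mod 11); P is NOT on the curve.

Evaluate F(7, 4, 0) term-by-term (mod 11).
  2*X**3 ↦ 2·343·1·1 = 686
  X**2*Y ↦ 1·49·4·1 = 196
  -3*X**2*Z ↦ -3·49·1·0 = 0
  3*X*Y**2 ↦ 3·7·16·1 = 336
  3*X*Y*Z ↦ 3·7·4·0 = 0
  -2*X*Z**2 ↦ -2·7·1·0 = 0
  -2*Y**3 ↦ -2·1·64·1 = -128
  -3*Y**2*Z ↦ -3·1·16·0 = 0
  -3*Y*Z**2 ↦ -3·1·4·0 = 0
  2*Z**3 ↦ 2·1·1·0 = 0
Sum: F(7, 4, 0) = (686) + (196) + (0) + (336) + (0) + (0) + (-128) + (0) + (0) + (0) = 1090.
Reducing mod 11: 1090 ≡ 1 (mod 11).
Since F(a, b, c) ≡ 1 ≠ 0 (mod 11), P does NOT lie on the curve.


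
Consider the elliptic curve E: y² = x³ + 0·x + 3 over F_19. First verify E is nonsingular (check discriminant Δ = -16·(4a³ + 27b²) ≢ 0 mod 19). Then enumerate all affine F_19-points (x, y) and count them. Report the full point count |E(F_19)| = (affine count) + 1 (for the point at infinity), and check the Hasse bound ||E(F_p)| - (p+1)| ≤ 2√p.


Affine points = {(1, 2), (1, 17), (2, 7), (2, 12), (3, 7), (3, 12), (7, 2), (7, 17), (11, 2), (11, 17), (14, 7), (14, 12)}; affine count = 12; |E(F_19)| = 13.

Discriminant check: Δ ∝ 4a³ + 27b² = 4·0³ + 27·3² = 4·0 + 27·9 ≡ 15 (mod 19). Nonzero ⇒ E is nonsingular.
For each x ∈ F_19, compute rhs = x³ + 0·x + 3 mod 19, then count y ∈ F_19 with y² ≡ rhs.
  x = 0: rhs = 3, matching y values: none (0 points).
  x = 1: rhs = 4, matching y values: 2, 17 (2 points).
  x = 2: rhs = 11, matching y values: 7, 12 (2 points).
  x = 3: rhs = 11, matching y values: 7, 12 (2 points).
  x = 4: rhs = 10, matching y values: none (0 points).
  x = 5: rhs = 14, matching y values: none (0 points).
  x = 6: rhs = 10, matching y values: none (0 points).
  x = 7: rhs = 4, matching y values: 2, 17 (2 points).
  x = 8: rhs = 2, matching y values: none (0 points).
  x = 9: rhs = 10, matching y values: none (0 points).
  x = 10: rhs = 15, matching y values: none (0 points).
  x = 11: rhs = 4, matching y values: 2, 17 (2 points).
  x = 12: rhs = 2, matching y values: none (0 points).
  x = 13: rhs = 15, matching y values: none (0 points).
  x = 14: rhs = 11, matching y values: 7, 12 (2 points).
  x = 15: rhs = 15, matching y values: none (0 points).
  x = 16: rhs = 14, matching y values: none (0 points).
  x = 17: rhs = 14, matching y values: none (0 points).
  x = 18: rhs = 2, matching y values: none (0 points).
Total affine count: 12.
Full point count |E(F_19)| = 12 + 1 = 13.
Hasse bound: |13 − (19+1)| = |-7| = 7 ≤ 2√19 ≈ 8.7178 ✓.


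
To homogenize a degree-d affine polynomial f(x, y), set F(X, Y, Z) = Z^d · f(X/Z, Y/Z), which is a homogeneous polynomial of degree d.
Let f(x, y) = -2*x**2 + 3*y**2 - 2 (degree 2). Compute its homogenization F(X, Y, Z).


F(X, Y, Z) = -2*X**2 + 3*Y**2 - 2*Z**2

deg(f) = 2.
Substitute x = X/Z, y = Y/Z into f, then multiply by Z^2.
  monomial -2·x^2·y^0 ↦ -2·X^2·Y^0·Z^0.
  monomial 3·x^0·y^2 ↦ 3·X^0·Y^2·Z^0.
  monomial -2·x^0·y^0 ↦ -2·X^0·Y^0·Z^2.
Collecting: F(X, Y, Z) = -2*X**2 + 3*Y**2 - 2*Z**2.


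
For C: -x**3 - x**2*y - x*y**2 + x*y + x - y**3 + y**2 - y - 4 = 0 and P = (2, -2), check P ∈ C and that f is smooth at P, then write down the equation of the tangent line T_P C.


Tangent line at P: -9*x - 11*y - 4 = 0.

Step 1: f(2, -2) = 0, so P lies on C.
Step 2: partial derivatives
  f_x(x, y) = -3*x**2 - 2*x*y - y**2 + y + 1, f_y(x, y) = -x**2 - 2*x*y + x - 3*y**2 + 2*y - 1.
  f_x(P) = -9, f_y(P) = -11 (gradient nonzero, so P is smooth).
Step 3: tangent line at P: -9·(x − 2) + -11·(y − -2) = 0.
Expanding: -9*x - 11*y - 4 = 0.


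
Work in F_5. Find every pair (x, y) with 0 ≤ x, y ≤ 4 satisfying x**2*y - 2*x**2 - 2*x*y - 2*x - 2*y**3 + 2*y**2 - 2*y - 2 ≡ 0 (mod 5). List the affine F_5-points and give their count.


Affine F_5-points: {(1, 2), (3, 1), (4, 3)}; count = 3.

For each of the 25 pairs (x, y) ∈ F_5², evaluate f(x, y) mod 5. Record the zeros.
  x = 0: [0↦3, 1↦1, 2↦1, 3↦1, 4↦4]  zeros at y ∈ ∅
  x = 1: [0↦4, 1↦1, 2↦0, 3↦4, 4↦1]  zeros at y ∈ {2}
  x = 2: [0↦1, 1↦4, 2↦4, 3↦4, 4↦2]  zeros at y ∈ ∅
  x = 3: [0↦4, 1↦0, 2↦3, 3↦1, 4↦2]  zeros at y ∈ {1}
  x = 4: [0↦3, 1↦4, 2↦2, 3↦0, 4↦1]  zeros at y ∈ {3}
Collecting zeros: affine points = {(1, 2), (3, 1), (4, 3)}.
Total count |C(F_5)_aff| = 3.


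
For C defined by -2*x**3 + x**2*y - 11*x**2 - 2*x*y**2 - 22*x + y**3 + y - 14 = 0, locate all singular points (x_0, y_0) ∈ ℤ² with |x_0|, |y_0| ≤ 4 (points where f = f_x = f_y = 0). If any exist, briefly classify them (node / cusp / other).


Singular points: {(-2, -1)}; classification: cusp.

Compute partial derivatives:
  f_x = -6*x**2 + 2*x*y - 22*x - 2*y**2 - 22.
  f_y = x**2 - 4*x*y + 3*y**2 + 1.
Scan x_0 ∈ {−4, ..., 4}. For each x_0, f_y(x_0, y) is a polynomial in y; find its integer roots y ∈ {−4, ..., 4}, then test f_x and f at those candidates.
  x = -4: f_y(-4, y) = 3*y**2 + 16*y + 17; no integer root y with |y| ≤ 4.
  x = -3: f_y(-3, y) = 3*y**2 + 12*y + 10; no integer root y with |y| ≤ 4.
  x = -2: f_y(-2, y) = 3*y**2 + 8*y + 5; vanishes at y ∈ {-1}. (-2, -1): f_x = 0, f = 0 — SINGULAR.
  x = -1: f_y(-1, y) = 3*y**2 + 4*y + 2; no integer root y with |y| ≤ 4.
  x = 0: f_y(0, y) = 3*y**2 + 1; no integer root y with |y| ≤ 4.
  x = 1: f_y(1, y) = 3*y**2 - 4*y + 2; no integer root y with |y| ≤ 4.
  x = 2: f_y(2, y) = 3*y**2 - 8*y + 5; vanishes at y ∈ {1}. (2, 1): f_x = -88 ≠ 0.
  x = 3: f_y(3, y) = 3*y**2 - 12*y + 10; no integer root y with |y| ≤ 4.
  x = 4: f_y(4, y) = 3*y**2 - 16*y + 17; no integer root y with |y| ≤ 4.
Only singular point on the grid: (-2, -1).
Classify: substitute x = -2 + u, y = -1 + v and expand: f = -2*u**3 + u**2*v - 2*u*v**2 + v**3 + v**2.
No constant or linear terms (consistent with a singular point). Quadratic part: v**2. Cubic part: -2*u**3 + u**2*v - 2*u*v**2 + v**3.
The quadratic part v**2 is a perfect square, so there is a single (double) tangent line v = 0, i.e. y = -1. Restricting the cubic part to that line (v = 0) leaves -2*u**3 ≠ 0, so f is not divisible by v and the branch is v² ≈ 2*u**3 to lowest order — this is a cusp.
Classification: cusp.


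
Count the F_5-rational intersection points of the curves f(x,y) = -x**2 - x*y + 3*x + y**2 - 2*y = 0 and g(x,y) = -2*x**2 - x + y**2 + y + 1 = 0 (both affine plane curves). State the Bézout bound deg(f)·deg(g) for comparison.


Common zeros: {(1, 1), (3, 0)}; count = 2; Bézout bound = 4.

deg(f) = 2, deg(g) = 2, so Bézout bound = 4.
Scan x ∈ F_5. For each x, list the y ∈ F_5 with f(x, y) ≡ 0 and those with g(x, y) ≡ 0 (mod 5); the common zeros in that column are the intersection.
  x = 0: f ≡ 0 at y ∈ {0, 2}; g ≡ 0 at y ∈ ∅; common: ∅.
  x = 1: f ≡ 0 at y ∈ {1, 2}; g ≡ 0 at y ∈ {1, 3}; common: {1}.
  x = 2: f ≡ 0 at y ∈ ∅; g ≡ 0 at y ∈ ∅; common: ∅.
  x = 3: f ≡ 0 at y ∈ {0}; g ≡ 0 at y ∈ {0, 4}; common: {0}.
  x = 4: f ≡ 0 at y ∈ ∅; g ≡ 0 at y ∈ {0, 4}; common: ∅.
Collecting: common zeros = {(1, 1), (3, 0)}, so the count is 2.
Comparison with the Bézout bound: 2 ≤ 4 = deg(f)·deg(g), as expected for curves with no common component (the affine F_5-count falls short of the bound because intersections may lie at infinity, over extension fields, or carry multiplicity).


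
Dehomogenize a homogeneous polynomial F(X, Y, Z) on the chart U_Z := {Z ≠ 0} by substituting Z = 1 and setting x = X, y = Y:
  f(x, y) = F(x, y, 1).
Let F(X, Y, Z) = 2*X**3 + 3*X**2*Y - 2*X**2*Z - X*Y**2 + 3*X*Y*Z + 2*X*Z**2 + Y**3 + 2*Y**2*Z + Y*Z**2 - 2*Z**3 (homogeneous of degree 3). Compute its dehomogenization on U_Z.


f(x, y) = 2*x**3 + 3*x**2*y - 2*x**2 - x*y**2 + 3*x*y + 2*x + y**3 + 2*y**2 + y - 2

On U_Z we set Z = 1. Each monomial c·X^i·Y^j·Z^k in F becomes c·x^i·y^j·1^k = c·x^i·y^j.
Substituting Z = 1: F(X, Y, 1) = 2*x**3 + 3*x**2*y - 2*x**2 - x*y**2 + 3*x*y + 2*x + y**3 + 2*y**2 + y - 2.
Note: deg(f) ≤ deg(F) = 3; strict inequality happens when F is divisible by Z (lost terms).


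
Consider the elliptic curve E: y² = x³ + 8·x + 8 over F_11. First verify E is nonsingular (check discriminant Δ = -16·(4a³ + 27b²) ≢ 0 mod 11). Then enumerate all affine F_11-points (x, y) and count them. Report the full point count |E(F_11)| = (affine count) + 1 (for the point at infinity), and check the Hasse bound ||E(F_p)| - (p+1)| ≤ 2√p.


Affine points = {(3, 2), (3, 9), (4, 4), (4, 7), (7, 0), (8, 1), (8, 10)}; affine count = 7; |E(F_11)| = 8.

Discriminant check: Δ ∝ 4a³ + 27b² = 4·8³ + 27·8² = 4·512 + 27·64 ≡ 3 (mod 11). Nonzero ⇒ E is nonsingular.
For each x ∈ F_11, compute rhs = x³ + 8·x + 8 mod 11, then count y ∈ F_11 with y² ≡ rhs.
  x = 0: rhs = 8, matching y values: none (0 points).
  x = 1: rhs = 6, matching y values: none (0 points).
  x = 2: rhs = 10, matching y values: none (0 points).
  x = 3: rhs = 4, matching y values: 2, 9 (2 points).
  x = 4: rhs = 5, matching y values: 4, 7 (2 points).
  x = 5: rhs = 8, matching y values: none (0 points).
  x = 6: rhs = 8, matching y values: none (0 points).
  x = 7: rhs = 0, matching y values: 0 (1 points).
  x = 8: rhs = 1, matching y values: 1, 10 (2 points).
  x = 9: rhs = 6, matching y values: none (0 points).
  x = 10: rhs = 10, matching y values: none (0 points).
Total affine count: 7.
Full point count |E(F_11)| = 7 + 1 = 8.
Hasse bound: |8 − (11+1)| = |-4| = 4 ≤ 2√11 ≈ 6.6332 ✓.


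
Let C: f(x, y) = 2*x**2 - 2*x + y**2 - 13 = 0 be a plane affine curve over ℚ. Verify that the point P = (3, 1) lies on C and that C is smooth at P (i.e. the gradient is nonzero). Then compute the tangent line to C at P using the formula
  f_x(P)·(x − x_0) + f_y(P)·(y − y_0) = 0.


Tangent line at P: 10*x + 2*y - 32 = 0.

Step 1: f(3, 1) = 0, so P lies on C.
Step 2: partial derivatives
  f_x(x, y) = 4*x - 2, f_y(x, y) = 2*y.
  f_x(P) = 10, f_y(P) = 2 (gradient nonzero, so P is smooth).
Step 3: tangent line at P: 10·(x − 3) + 2·(y − 1) = 0.
Expanding: 10*x + 2*y - 32 = 0.


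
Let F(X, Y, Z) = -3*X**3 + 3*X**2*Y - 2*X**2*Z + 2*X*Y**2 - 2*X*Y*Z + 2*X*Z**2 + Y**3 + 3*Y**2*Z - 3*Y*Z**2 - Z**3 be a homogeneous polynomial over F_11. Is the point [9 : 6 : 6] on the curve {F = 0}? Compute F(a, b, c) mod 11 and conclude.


F(9,6,6) ≡ 3 (mod 11); P is NOT on the curve.

Evaluate F(9, 6, 6) term-by-term (mod 11).
  -3*X**3 ↦ -3·729·1·1 = -2187
  3*X**2*Y ↦ 3·81·6·1 = 1458
  -2*X**2*Z ↦ -2·81·1·6 = -972
  2*X*Y**2 ↦ 2·9·36·1 = 648
  -2*X*Y*Z ↦ -2·9·6·6 = -648
  2*X*Z**2 ↦ 2·9·1·36 = 648
  Y**3 ↦ 1·1·216·1 = 216
  3*Y**2*Z ↦ 3·1·36·6 = 648
  -3*Y*Z**2 ↦ -3·1·6·36 = -648
  -Z**3 ↦ -1·1·1·216 = -216
Sum: F(9, 6, 6) = (-2187) + (1458) + (-972) + (648) + (-648) + (648) + (216) + (648) + (-648) + (-216) = -1053.
Reducing mod 11: -1053 ≡ 3 (mod 11).
Since F(a, b, c) ≡ 3 ≠ 0 (mod 11), P does NOT lie on the curve.


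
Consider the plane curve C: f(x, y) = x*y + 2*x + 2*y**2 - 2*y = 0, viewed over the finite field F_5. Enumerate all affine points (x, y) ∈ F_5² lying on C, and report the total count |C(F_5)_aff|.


Affine F_5-points: {(0, 0), (0, 1), (1, 4), (4, 2)}; count = 4.

For each of the 25 pairs (x, y) ∈ F_5², evaluate f(x, y) mod 5. Record the zeros.
  x = 0: [0↦0, 1↦0, 2↦4, 3↦2, 4↦4]  zeros at y ∈ {0, 1}
  x = 1: [0↦2, 1↦3, 2↦3, 3↦2, 4↦0]  zeros at y ∈ {4}
  x = 2: [0↦4, 1↦1, 2↦2, 3↦2, 4↦1]  zeros at y ∈ ∅
  x = 3: [0↦1, 1↦4, 2↦1, 3↦2, 4↦2]  zeros at y ∈ ∅
  x = 4: [0↦3, 1↦2, 2↦0, 3↦2, 4↦3]  zeros at y ∈ {2}
Collecting zeros: affine points = {(0, 0), (0, 1), (1, 4), (4, 2)}.
Total count |C(F_5)_aff| = 4.


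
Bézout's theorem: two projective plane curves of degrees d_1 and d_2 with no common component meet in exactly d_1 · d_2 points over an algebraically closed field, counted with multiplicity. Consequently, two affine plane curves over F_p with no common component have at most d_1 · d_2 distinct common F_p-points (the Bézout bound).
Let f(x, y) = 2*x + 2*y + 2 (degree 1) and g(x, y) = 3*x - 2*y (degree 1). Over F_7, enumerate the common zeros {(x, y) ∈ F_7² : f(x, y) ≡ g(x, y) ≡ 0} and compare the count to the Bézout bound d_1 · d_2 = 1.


Common zeros: {(1, 5)}; count = 1; Bézout bound = 1.

deg(f) = 1, deg(g) = 1, so Bézout bound = 1.
Scan x ∈ F_7. For each x, list the y ∈ F_7 with f(x, y) ≡ 0 and those with g(x, y) ≡ 0 (mod 7); the common zeros in that column are the intersection.
  x = 0: f ≡ 0 at y ∈ {6}; g ≡ 0 at y ∈ {0}; common: ∅.
  x = 1: f ≡ 0 at y ∈ {5}; g ≡ 0 at y ∈ {5}; common: {5}.
  x = 2: f ≡ 0 at y ∈ {4}; g ≡ 0 at y ∈ {3}; common: ∅.
  x = 3: f ≡ 0 at y ∈ {3}; g ≡ 0 at y ∈ {1}; common: ∅.
  x = 4: f ≡ 0 at y ∈ {2}; g ≡ 0 at y ∈ {6}; common: ∅.
  x = 5: f ≡ 0 at y ∈ {1}; g ≡ 0 at y ∈ {4}; common: ∅.
  x = 6: f ≡ 0 at y ∈ {0}; g ≡ 0 at y ∈ {2}; common: ∅.
Collecting: common zeros = {(1, 5)}, so the count is 1.
Comparison with the Bézout bound: 1 ≤ 1 = deg(f)·deg(g), as expected for curves with no common component (the bound is attained).


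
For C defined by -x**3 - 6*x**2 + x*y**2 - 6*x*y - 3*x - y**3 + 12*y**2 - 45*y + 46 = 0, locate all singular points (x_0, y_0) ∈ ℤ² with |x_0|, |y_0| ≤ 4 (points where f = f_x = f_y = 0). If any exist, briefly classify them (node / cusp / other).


Singular points: {(-2, 3)}; classification: cusp.

Compute partial derivatives:
  f_x = -3*x**2 - 12*x + y**2 - 6*y - 3.
  f_y = 2*x*y - 6*x - 3*y**2 + 24*y - 45.
Scan x_0 ∈ {−4, ..., 4}. For each x_0, f_y(x_0, y) is a polynomial in y; find its integer roots y ∈ {−4, ..., 4}, then test f_x and f at those candidates.
  x = -4: f_y(-4, y) = -3*y**2 + 16*y - 21; vanishes at y ∈ {3}. (-4, 3): f_x = -12 ≠ 0.
  x = -3: f_y(-3, y) = -3*y**2 + 18*y - 27; vanishes at y ∈ {3}. (-3, 3): f_x = -3 ≠ 0.
  x = -2: f_y(-2, y) = -3*y**2 + 20*y - 33; vanishes at y ∈ {3}. (-2, 3): f_x = 0, f = 0 — SINGULAR.
  x = -1: f_y(-1, y) = -3*y**2 + 22*y - 39; vanishes at y ∈ {3}. (-1, 3): f_x = -3 ≠ 0.
  x = 0: f_y(0, y) = -3*y**2 + 24*y - 45; vanishes at y ∈ {3}. (0, 3): f_x = -12 ≠ 0.
  x = 1: f_y(1, y) = -3*y**2 + 26*y - 51; vanishes at y ∈ {3}. (1, 3): f_x = -27 ≠ 0.
  x = 2: f_y(2, y) = -3*y**2 + 28*y - 57; vanishes at y ∈ {3}. (2, 3): f_x = -48 ≠ 0.
  x = 3: f_y(3, y) = -3*y**2 + 30*y - 63; vanishes at y ∈ {3}. (3, 3): f_x = -75 ≠ 0.
  x = 4: f_y(4, y) = -3*y**2 + 32*y - 69; vanishes at y ∈ {3}. (4, 3): f_x = -108 ≠ 0.
Only singular point on the grid: (-2, 3).
Classify: substitute x = -2 + u, y = 3 + v and expand: f = -u**3 + u*v**2 - v**3 + v**2.
No constant or linear terms (consistent with a singular point). Quadratic part: v**2. Cubic part: -u**3 + u*v**2 - v**3.
The quadratic part v**2 is a perfect square, so there is a single (double) tangent line v = 0, i.e. y = 3. Restricting the cubic part to that line (v = 0) leaves -u**3 ≠ 0, so f is not divisible by v and the branch is v² ≈ u**3 to lowest order — this is a cusp.
Classification: cusp.


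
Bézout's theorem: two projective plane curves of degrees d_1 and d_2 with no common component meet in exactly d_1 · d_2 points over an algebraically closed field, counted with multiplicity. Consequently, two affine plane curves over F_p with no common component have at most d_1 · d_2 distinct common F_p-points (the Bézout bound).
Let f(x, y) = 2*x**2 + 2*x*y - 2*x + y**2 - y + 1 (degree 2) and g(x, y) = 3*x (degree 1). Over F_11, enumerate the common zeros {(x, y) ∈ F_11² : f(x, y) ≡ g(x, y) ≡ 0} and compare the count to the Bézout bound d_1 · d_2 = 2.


Common zeros: ∅; count = 0; Bézout bound = 2.

deg(f) = 2, deg(g) = 1, so Bézout bound = 2.
Scan x ∈ F_11. For each x, list the y ∈ F_11 with f(x, y) ≡ 0 and those with g(x, y) ≡ 0 (mod 11); the common zeros in that column are the intersection.
  x = 0: f ≡ 0 at y ∈ ∅; g ≡ 0 at y ∈ {0, 1, 2, 3, 4, 5, 6, 7, 8, 9, 10}; common: ∅.
  x = 1: f ≡ 0 at y ∈ ∅; g ≡ 0 at y ∈ ∅; common: ∅.
  x = 2: f ≡ 0 at y ∈ {4}; g ≡ 0 at y ∈ ∅; common: ∅.
  x = 3: f ≡ 0 at y ∈ ∅; g ≡ 0 at y ∈ ∅; common: ∅.
  x = 4: f ≡ 0 at y ∈ {1, 3}; g ≡ 0 at y ∈ ∅; common: ∅.
  x = 5: f ≡ 0 at y ∈ {3, 10}; g ≡ 0 at y ∈ ∅; common: ∅.
  x = 6: f ≡ 0 at y ∈ {4, 7}; g ≡ 0 at y ∈ ∅; common: ∅.
  x = 7: f ≡ 0 at y ∈ {1, 8}; g ≡ 0 at y ∈ ∅; common: ∅.
  x = 8: f ≡ 0 at y ∈ {8, 10}; g ≡ 0 at y ∈ ∅; common: ∅.
  x = 9: f ≡ 0 at y ∈ ∅; g ≡ 0 at y ∈ ∅; common: ∅.
  x = 10: f ≡ 0 at y ∈ {7}; g ≡ 0 at y ∈ ∅; common: ∅.
Collecting: common zeros = ∅, so the count is 0.
Comparison with the Bézout bound: 0 ≤ 2 = deg(f)·deg(g), as expected for curves with no common component (the affine F_11-count falls short of the bound because intersections may lie at infinity, over extension fields, or carry multiplicity).


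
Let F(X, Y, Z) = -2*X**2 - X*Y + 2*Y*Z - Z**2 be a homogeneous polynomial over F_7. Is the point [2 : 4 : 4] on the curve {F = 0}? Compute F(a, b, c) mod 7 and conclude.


F(2,4,4) ≡ 0 (mod 7); P is on the curve.

Evaluate F(2, 4, 4) term-by-term (mod 7).
  -2*X**2 ↦ -2·4·1·1 = -8
  -X*Y ↦ -1·2·4·1 = -8
  2*Y*Z ↦ 2·1·4·4 = 32
  -Z**2 ↦ -1·1·1·16 = -16
Sum: F(2, 4, 4) = (-8) + (-8) + (32) + (-16) = 0.
Reducing mod 7: 0 ≡ 0 (mod 7).
Since F(a, b, c) ≡ 0 (mod 7), P lies on the curve.


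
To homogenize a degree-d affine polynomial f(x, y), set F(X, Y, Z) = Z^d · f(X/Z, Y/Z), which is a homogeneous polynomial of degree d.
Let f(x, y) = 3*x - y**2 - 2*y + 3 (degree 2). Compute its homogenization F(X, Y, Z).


F(X, Y, Z) = 3*X*Z - Y**2 - 2*Y*Z + 3*Z**2

deg(f) = 2.
Substitute x = X/Z, y = Y/Z into f, then multiply by Z^2.
  monomial 3·x^1·y^0 ↦ 3·X^1·Y^0·Z^1.
  monomial -1·x^0·y^2 ↦ -1·X^0·Y^2·Z^0.
  monomial -2·x^0·y^1 ↦ -2·X^0·Y^1·Z^1.
  monomial 3·x^0·y^0 ↦ 3·X^0·Y^0·Z^2.
Collecting: F(X, Y, Z) = 3*X*Z - Y**2 - 2*Y*Z + 3*Z**2.


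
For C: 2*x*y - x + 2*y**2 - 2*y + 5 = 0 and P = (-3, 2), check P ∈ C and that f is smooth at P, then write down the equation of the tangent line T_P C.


Tangent line at P: 3*x + 9 = 0.

Step 1: f(-3, 2) = 0, so P lies on C.
Step 2: partial derivatives
  f_x(x, y) = 2*y - 1, f_y(x, y) = 2*x + 4*y - 2.
  f_x(P) = 3, f_y(P) = 0 (gradient nonzero, so P is smooth).
Step 3: tangent line at P: 3·(x − -3) + 0·(y − 2) = 0.
Expanding: 3*x + 9 = 0.


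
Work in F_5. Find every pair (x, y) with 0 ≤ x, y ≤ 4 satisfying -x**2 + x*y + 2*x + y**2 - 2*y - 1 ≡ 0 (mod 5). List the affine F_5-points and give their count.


Affine F_5-points: {(1, 0), (1, 1), (2, 1), (2, 4), (4, 4)}; count = 5.

For each of the 25 pairs (x, y) ∈ F_5², evaluate f(x, y) mod 5. Record the zeros.
  x = 0: [0↦4, 1↦3, 2↦4, 3↦2, 4↦2]  zeros at y ∈ ∅
  x = 1: [0↦0, 1↦0, 2↦2, 3↦1, 4↦2]  zeros at y ∈ {0, 1}
  x = 2: [0↦4, 1↦0, 2↦3, 3↦3, 4↦0]  zeros at y ∈ {1, 4}
  x = 3: [0↦1, 1↦3, 2↦2, 3↦3, 4↦1]  zeros at y ∈ ∅
  x = 4: [0↦1, 1↦4, 2↦4, 3↦1, 4↦0]  zeros at y ∈ {4}
Collecting zeros: affine points = {(1, 0), (1, 1), (2, 1), (2, 4), (4, 4)}.
Total count |C(F_5)_aff| = 5.


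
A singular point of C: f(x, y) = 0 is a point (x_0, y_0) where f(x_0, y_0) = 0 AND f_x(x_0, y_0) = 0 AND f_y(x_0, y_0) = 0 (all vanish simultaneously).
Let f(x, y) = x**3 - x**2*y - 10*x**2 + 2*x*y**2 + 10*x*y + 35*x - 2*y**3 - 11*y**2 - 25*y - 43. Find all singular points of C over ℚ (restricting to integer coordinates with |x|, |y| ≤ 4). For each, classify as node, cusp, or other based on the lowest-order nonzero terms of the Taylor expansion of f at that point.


Singular points: {(3, -1)}; classification: cusp.

Compute partial derivatives:
  f_x = 3*x**2 - 2*x*y - 20*x + 2*y**2 + 10*y + 35.
  f_y = -x**2 + 4*x*y + 10*x - 6*y**2 - 22*y - 25.
Scan x_0 ∈ {−4, ..., 4}. For each x_0, f_y(x_0, y) is a polynomial in y; find its integer roots y ∈ {−4, ..., 4}, then test f_x and f at those candidates.
  x = -4: f_y(-4, y) = -6*y**2 - 38*y - 81; no integer root y with |y| ≤ 4.
  x = -3: f_y(-3, y) = -6*y**2 - 34*y - 64; no integer root y with |y| ≤ 4.
  x = -2: f_y(-2, y) = -6*y**2 - 30*y - 49; no integer root y with |y| ≤ 4.
  x = -1: f_y(-1, y) = -6*y**2 - 26*y - 36; no integer root y with |y| ≤ 4.
  x = 0: f_y(0, y) = -6*y**2 - 22*y - 25; no integer root y with |y| ≤ 4.
  x = 1: f_y(1, y) = -6*y**2 - 18*y - 16; no integer root y with |y| ≤ 4.
  x = 2: f_y(2, y) = -6*y**2 - 14*y - 9; no integer root y with |y| ≤ 4.
  x = 3: f_y(3, y) = -6*y**2 - 10*y - 4; vanishes at y ∈ {-1}. (3, -1): f_x = 0, f = 0 — SINGULAR.
  x = 4: f_y(4, y) = -6*y**2 - 6*y - 1; no integer root y with |y| ≤ 4.
Only singular point on the grid: (3, -1).
Classify: substitute x = 3 + u, y = -1 + v and expand: f = u**3 - u**2*v + 2*u*v**2 - 2*v**3 + v**2.
No constant or linear terms (consistent with a singular point). Quadratic part: v**2. Cubic part: u**3 - u**2*v + 2*u*v**2 - 2*v**3.
The quadratic part v**2 is a perfect square, so there is a single (double) tangent line v = 0, i.e. y = -1. Restricting the cubic part to that line (v = 0) leaves u**3 ≠ 0, so f is not divisible by v and the branch is v² ≈ -u**3 to lowest order — this is a cusp.
Classification: cusp.


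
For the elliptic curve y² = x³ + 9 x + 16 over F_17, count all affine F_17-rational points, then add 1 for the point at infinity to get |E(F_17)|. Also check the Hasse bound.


Affine points = {(0, 4), (0, 13), (1, 3), (1, 14), (2, 5), (2, 12), (3, 6), (3, 11), (5, 4), (5, 13), (10, 1), (10, 16), (11, 1), (11, 16), (12, 4), (12, 13), (13, 1), (13, 16), (14, 8), (14, 9)}; affine count = 20; |E(F_17)| = 21.

Discriminant check: Δ ∝ 4a³ + 27b² = 4·9³ + 27·16² = 4·729 + 27·256 ≡ 2 (mod 17). Nonzero ⇒ E is nonsingular.
For each x ∈ F_17, compute rhs = x³ + 9·x + 16 mod 17, then count y ∈ F_17 with y² ≡ rhs.
  x = 0: rhs = 16, matching y values: 4, 13 (2 points).
  x = 1: rhs = 9, matching y values: 3, 14 (2 points).
  x = 2: rhs = 8, matching y values: 5, 12 (2 points).
  x = 3: rhs = 2, matching y values: 6, 11 (2 points).
  x = 4: rhs = 14, matching y values: none (0 points).
  x = 5: rhs = 16, matching y values: 4, 13 (2 points).
  x = 6: rhs = 14, matching y values: none (0 points).
  x = 7: rhs = 14, matching y values: none (0 points).
  x = 8: rhs = 5, matching y values: none (0 points).
  x = 9: rhs = 10, matching y values: none (0 points).
  x = 10: rhs = 1, matching y values: 1, 16 (2 points).
  x = 11: rhs = 1, matching y values: 1, 16 (2 points).
  x = 12: rhs = 16, matching y values: 4, 13 (2 points).
  x = 13: rhs = 1, matching y values: 1, 16 (2 points).
  x = 14: rhs = 13, matching y values: 8, 9 (2 points).
  x = 15: rhs = 7, matching y values: none (0 points).
  x = 16: rhs = 6, matching y values: none (0 points).
Total affine count: 20.
Full point count |E(F_17)| = 20 + 1 = 21.
Hasse bound: |21 − (17+1)| = |3| = 3 ≤ 2√17 ≈ 8.2462 ✓.


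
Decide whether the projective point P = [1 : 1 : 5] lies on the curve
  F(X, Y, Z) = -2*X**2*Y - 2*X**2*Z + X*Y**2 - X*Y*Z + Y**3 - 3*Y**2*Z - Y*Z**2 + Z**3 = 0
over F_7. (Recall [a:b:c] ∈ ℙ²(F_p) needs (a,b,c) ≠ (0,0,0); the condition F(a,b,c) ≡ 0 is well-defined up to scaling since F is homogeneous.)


F(1,1,5) ≡ 0 (mod 7); P is on the curve.

Evaluate F(1, 1, 5) term-by-term (mod 7).
  -2*X**2*Y ↦ -2·1·1·1 = -2
  -2*X**2*Z ↦ -2·1·1·5 = -10
  X*Y**2 ↦ 1·1·1·1 = 1
  -X*Y*Z ↦ -1·1·1·5 = -5
  Y**3 ↦ 1·1·1·1 = 1
  -3*Y**2*Z ↦ -3·1·1·5 = -15
  -Y*Z**2 ↦ -1·1·1·25 = -25
  Z**3 ↦ 1·1·1·125 = 125
Sum: F(1, 1, 5) = (-2) + (-10) + (1) + (-5) + (1) + (-15) + (-25) + (125) = 70.
Reducing mod 7: 70 ≡ 0 (mod 7).
Since F(a, b, c) ≡ 0 (mod 7), P lies on the curve.


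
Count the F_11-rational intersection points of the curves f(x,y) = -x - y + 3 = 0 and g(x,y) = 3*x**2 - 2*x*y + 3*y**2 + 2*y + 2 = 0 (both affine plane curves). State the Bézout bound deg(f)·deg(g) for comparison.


Common zeros: ∅; count = 0; Bézout bound = 2.

deg(f) = 1, deg(g) = 2, so Bézout bound = 2.
Scan x ∈ F_11. For each x, list the y ∈ F_11 with f(x, y) ≡ 0 and those with g(x, y) ≡ 0 (mod 11); the common zeros in that column are the intersection.
  x = 0: f ≡ 0 at y ∈ {3}; g ≡ 0 at y ∈ ∅; common: ∅.
  x = 1: f ≡ 0 at y ∈ {2}; g ≡ 0 at y ∈ ∅; common: ∅.
  x = 2: f ≡ 0 at y ∈ {1}; g ≡ 0 at y ∈ {2, 6}; common: ∅.
  x = 3: f ≡ 0 at y ∈ {0}; g ≡ 0 at y ∈ {2, 3}; common: ∅.
  x = 4: f ≡ 0 at y ∈ {10}; g ≡ 0 at y ∈ ∅; common: ∅.
  x = 5: f ≡ 0 at y ∈ {9}; g ≡ 0 at y ∈ {0, 10}; common: ∅.
  x = 6: f ≡ 0 at y ∈ {8}; g ≡ 0 at y ∈ {0, 7}; common: ∅.
  x = 7: f ≡ 0 at y ∈ {7}; g ≡ 0 at y ∈ ∅; common: ∅.
  x = 8: f ≡ 0 at y ∈ {6}; g ≡ 0 at y ∈ ∅; common: ∅.
  x = 9: f ≡ 0 at y ∈ {5}; g ≡ 0 at y ∈ {10}; common: ∅.
  x = 10: f ≡ 0 at y ∈ {4}; g ≡ 0 at y ∈ {3}; common: ∅.
Collecting: common zeros = ∅, so the count is 0.
Comparison with the Bézout bound: 0 ≤ 2 = deg(f)·deg(g), as expected for curves with no common component (the affine F_11-count falls short of the bound because intersections may lie at infinity, over extension fields, or carry multiplicity).


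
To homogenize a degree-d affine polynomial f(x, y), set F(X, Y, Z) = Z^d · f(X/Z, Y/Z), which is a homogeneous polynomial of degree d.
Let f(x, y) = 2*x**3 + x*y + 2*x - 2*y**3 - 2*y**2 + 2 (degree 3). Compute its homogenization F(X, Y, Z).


F(X, Y, Z) = 2*X**3 + X*Y*Z + 2*X*Z**2 - 2*Y**3 - 2*Y**2*Z + 2*Z**3

deg(f) = 3.
Substitute x = X/Z, y = Y/Z into f, then multiply by Z^3.
  monomial 2·x^3·y^0 ↦ 2·X^3·Y^0·Z^0.
  monomial 1·x^1·y^1 ↦ 1·X^1·Y^1·Z^1.
  monomial 2·x^1·y^0 ↦ 2·X^1·Y^0·Z^2.
  monomial -2·x^0·y^3 ↦ -2·X^0·Y^3·Z^0.
  monomial -2·x^0·y^2 ↦ -2·X^0·Y^2·Z^1.
  monomial 2·x^0·y^0 ↦ 2·X^0·Y^0·Z^3.
Collecting: F(X, Y, Z) = 2*X**3 + X*Y*Z + 2*X*Z**2 - 2*Y**3 - 2*Y**2*Z + 2*Z**3.


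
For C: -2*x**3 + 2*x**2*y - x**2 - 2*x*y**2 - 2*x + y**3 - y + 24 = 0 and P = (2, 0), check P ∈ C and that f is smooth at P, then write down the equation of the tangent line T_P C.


Tangent line at P: -30*x + 7*y + 60 = 0.

Step 1: f(2, 0) = 0, so P lies on C.
Step 2: partial derivatives
  f_x(x, y) = -6*x**2 + 4*x*y - 2*x - 2*y**2 - 2, f_y(x, y) = 2*x**2 - 4*x*y + 3*y**2 - 1.
  f_x(P) = -30, f_y(P) = 7 (gradient nonzero, so P is smooth).
Step 3: tangent line at P: -30·(x − 2) + 7·(y − 0) = 0.
Expanding: -30*x + 7*y + 60 = 0.


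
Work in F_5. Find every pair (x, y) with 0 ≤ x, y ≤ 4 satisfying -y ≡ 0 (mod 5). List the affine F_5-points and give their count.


Affine F_5-points: {(0, 0), (1, 0), (2, 0), (3, 0), (4, 0)}; count = 5.

For each of the 25 pairs (x, y) ∈ F_5², evaluate f(x, y) mod 5. Record the zeros.
  x = 0: [0↦0, 1↦4, 2↦3, 3↦2, 4↦1]  zeros at y ∈ {0}
  x = 1: [0↦0, 1↦4, 2↦3, 3↦2, 4↦1]  zeros at y ∈ {0}
  x = 2: [0↦0, 1↦4, 2↦3, 3↦2, 4↦1]  zeros at y ∈ {0}
  x = 3: [0↦0, 1↦4, 2↦3, 3↦2, 4↦1]  zeros at y ∈ {0}
  x = 4: [0↦0, 1↦4, 2↦3, 3↦2, 4↦1]  zeros at y ∈ {0}
Collecting zeros: affine points = {(0, 0), (1, 0), (2, 0), (3, 0), (4, 0)}.
Total count |C(F_5)_aff| = 5.


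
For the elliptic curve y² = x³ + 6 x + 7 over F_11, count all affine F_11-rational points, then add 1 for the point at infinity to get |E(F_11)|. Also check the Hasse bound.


Affine points = {(1, 5), (1, 6), (2, 4), (2, 7), (9, 3), (9, 8), (10, 0)}; affine count = 7; |E(F_11)| = 8.

Discriminant check: Δ ∝ 4a³ + 27b² = 4·6³ + 27·7² = 4·216 + 27·49 ≡ 9 (mod 11). Nonzero ⇒ E is nonsingular.
For each x ∈ F_11, compute rhs = x³ + 6·x + 7 mod 11, then count y ∈ F_11 with y² ≡ rhs.
  x = 0: rhs = 7, matching y values: none (0 points).
  x = 1: rhs = 3, matching y values: 5, 6 (2 points).
  x = 2: rhs = 5, matching y values: 4, 7 (2 points).
  x = 3: rhs = 8, matching y values: none (0 points).
  x = 4: rhs = 7, matching y values: none (0 points).
  x = 5: rhs = 8, matching y values: none (0 points).
  x = 6: rhs = 6, matching y values: none (0 points).
  x = 7: rhs = 7, matching y values: none (0 points).
  x = 8: rhs = 6, matching y values: none (0 points).
  x = 9: rhs = 9, matching y values: 3, 8 (2 points).
  x = 10: rhs = 0, matching y values: 0 (1 points).
Total affine count: 7.
Full point count |E(F_11)| = 7 + 1 = 8.
Hasse bound: |8 − (11+1)| = |-4| = 4 ≤ 2√11 ≈ 6.6332 ✓.


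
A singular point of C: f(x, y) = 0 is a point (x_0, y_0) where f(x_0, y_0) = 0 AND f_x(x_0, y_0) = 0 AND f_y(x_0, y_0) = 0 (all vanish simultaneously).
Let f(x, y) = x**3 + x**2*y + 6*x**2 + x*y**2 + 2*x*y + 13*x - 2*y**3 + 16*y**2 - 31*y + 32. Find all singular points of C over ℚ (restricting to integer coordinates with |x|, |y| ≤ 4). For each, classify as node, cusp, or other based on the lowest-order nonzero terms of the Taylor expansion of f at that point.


Singular points: {(-3, 2)}; classification: node.

Compute partial derivatives:
  f_x = 3*x**2 + 2*x*y + 12*x + y**2 + 2*y + 13.
  f_y = x**2 + 2*x*y + 2*x - 6*y**2 + 32*y - 31.
Scan x_0 ∈ {−4, ..., 4}. For each x_0, f_y(x_0, y) is a polynomial in y; find its integer roots y ∈ {−4, ..., 4}, then test f_x and f at those candidates.
  x = -4: f_y(-4, y) = -6*y**2 + 24*y - 23; no integer root y with |y| ≤ 4.
  x = -3: f_y(-3, y) = -6*y**2 + 26*y - 28; vanishes at y ∈ {2}. (-3, 2): f_x = 0, f = 0 — SINGULAR.
  x = -2: f_y(-2, y) = -6*y**2 + 28*y - 31; no integer root y with |y| ≤ 4.
  x = -1: f_y(-1, y) = -6*y**2 + 30*y - 32; no integer root y with |y| ≤ 4.
  x = 0: f_y(0, y) = -6*y**2 + 32*y - 31; no integer root y with |y| ≤ 4.
  x = 1: f_y(1, y) = -6*y**2 + 34*y - 28; vanishes at y ∈ {1}. (1, 1): f_x = 33 ≠ 0.
  x = 2: f_y(2, y) = -6*y**2 + 36*y - 23; no integer root y with |y| ≤ 4.
  x = 3: f_y(3, y) = -6*y**2 + 38*y - 16; no integer root y with |y| ≤ 4.
  x = 4: f_y(4, y) = -6*y**2 + 40*y - 7; no integer root y with |y| ≤ 4.
Only singular point on the grid: (-3, 2).
Classify: substitute x = -3 + u, y = 2 + v and expand: f = u**3 + u**2*v - u**2 + u*v**2 - 2*v**3 + v**2.
No constant or linear terms (consistent with a singular point). Quadratic part: -u**2 + v**2. Cubic part: u**3 + u**2*v + u*v**2 - 2*v**3.
The quadratic part v**2 - u**2 = (v − u)(v + u) splits into two distinct linear factors, so there are two distinct tangent lines y − 2 = ±(x − -3) — this is a node (ordinary double point).
Classification: node.


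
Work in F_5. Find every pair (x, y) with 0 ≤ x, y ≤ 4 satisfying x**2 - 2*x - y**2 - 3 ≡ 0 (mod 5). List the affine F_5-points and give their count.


Affine F_5-points: {(1, 1), (1, 4), (3, 0), (4, 0)}; count = 4.

For each of the 25 pairs (x, y) ∈ F_5², evaluate f(x, y) mod 5. Record the zeros.
  x = 0: [0↦2, 1↦1, 2↦3, 3↦3, 4↦1]  zeros at y ∈ ∅
  x = 1: [0↦1, 1↦0, 2↦2, 3↦2, 4↦0]  zeros at y ∈ {1, 4}
  x = 2: [0↦2, 1↦1, 2↦3, 3↦3, 4↦1]  zeros at y ∈ ∅
  x = 3: [0↦0, 1↦4, 2↦1, 3↦1, 4↦4]  zeros at y ∈ {0}
  x = 4: [0↦0, 1↦4, 2↦1, 3↦1, 4↦4]  zeros at y ∈ {0}
Collecting zeros: affine points = {(1, 1), (1, 4), (3, 0), (4, 0)}.
Total count |C(F_5)_aff| = 4.


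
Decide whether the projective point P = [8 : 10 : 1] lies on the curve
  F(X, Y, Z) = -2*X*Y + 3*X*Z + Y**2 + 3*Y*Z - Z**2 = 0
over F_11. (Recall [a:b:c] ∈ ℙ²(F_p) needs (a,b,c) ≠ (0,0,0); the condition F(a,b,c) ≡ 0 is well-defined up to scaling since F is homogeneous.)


F(8,10,1) ≡ 4 (mod 11); P is NOT on the curve.

Evaluate F(8, 10, 1) term-by-term (mod 11).
  -2*X*Y ↦ -2·8·10·1 = -160
  3*X*Z ↦ 3·8·1·1 = 24
  Y**2 ↦ 1·1·100·1 = 100
  3*Y*Z ↦ 3·1·10·1 = 30
  -Z**2 ↦ -1·1·1·1 = -1
Sum: F(8, 10, 1) = (-160) + (24) + (100) + (30) + (-1) = -7.
Reducing mod 11: -7 ≡ 4 (mod 11).
Since F(a, b, c) ≡ 4 ≠ 0 (mod 11), P does NOT lie on the curve.


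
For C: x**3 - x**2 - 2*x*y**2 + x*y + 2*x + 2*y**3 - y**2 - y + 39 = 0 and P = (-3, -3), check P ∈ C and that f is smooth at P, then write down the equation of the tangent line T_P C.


Tangent line at P: 14*x + 20*y + 102 = 0.

Step 1: f(-3, -3) = 0, so P lies on C.
Step 2: partial derivatives
  f_x(x, y) = 3*x**2 - 2*x - 2*y**2 + y + 2, f_y(x, y) = -4*x*y + x + 6*y**2 - 2*y - 1.
  f_x(P) = 14, f_y(P) = 20 (gradient nonzero, so P is smooth).
Step 3: tangent line at P: 14·(x − -3) + 20·(y − -3) = 0.
Expanding: 14*x + 20*y + 102 = 0.


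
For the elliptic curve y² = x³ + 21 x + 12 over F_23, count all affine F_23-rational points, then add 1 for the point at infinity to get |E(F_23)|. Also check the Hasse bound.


Affine points = {(0, 9), (0, 14), (2, 4), (2, 19), (5, 9), (5, 14), (6, 3), (6, 20), (8, 5), (8, 18), (10, 7), (10, 16), (18, 9), (18, 14), (19, 5), (19, 18), (21, 10), (21, 13), (22, 6), (22, 17)}; affine count = 20; |E(F_23)| = 21.

Discriminant check: Δ ∝ 4a³ + 27b² = 4·21³ + 27·12² = 4·9261 + 27·144 ≡ 15 (mod 23). Nonzero ⇒ E is nonsingular.
For each x ∈ F_23, compute rhs = x³ + 21·x + 12 mod 23, then count y ∈ F_23 with y² ≡ rhs.
  x = 0: rhs = 12, matching y values: 9, 14 (2 points).
  x = 1: rhs = 11, matching y values: none (0 points).
  x = 2: rhs = 16, matching y values: 4, 19 (2 points).
  x = 3: rhs = 10, matching y values: none (0 points).
  x = 4: rhs = 22, matching y values: none (0 points).
  x = 5: rhs = 12, matching y values: 9, 14 (2 points).
  x = 6: rhs = 9, matching y values: 3, 20 (2 points).
  x = 7: rhs = 19, matching y values: none (0 points).
  x = 8: rhs = 2, matching y values: 5, 18 (2 points).
  x = 9: rhs = 10, matching y values: none (0 points).
  x = 10: rhs = 3, matching y values: 7, 16 (2 points).
  x = 11: rhs = 10, matching y values: none (0 points).
  x = 12: rhs = 14, matching y values: none (0 points).
  x = 13: rhs = 21, matching y values: none (0 points).
  x = 14: rhs = 14, matching y values: none (0 points).
  x = 15: rhs = 22, matching y values: none (0 points).
  x = 16: rhs = 5, matching y values: none (0 points).
  x = 17: rhs = 15, matching y values: none (0 points).
  x = 18: rhs = 12, matching y values: 9, 14 (2 points).
  x = 19: rhs = 2, matching y values: 5, 18 (2 points).
  x = 20: rhs = 14, matching y values: none (0 points).
  x = 21: rhs = 8, matching y values: 10, 13 (2 points).
  x = 22: rhs = 13, matching y values: 6, 17 (2 points).
Total affine count: 20.
Full point count |E(F_23)| = 20 + 1 = 21.
Hasse bound: |21 − (23+1)| = |-3| = 3 ≤ 2√23 ≈ 9.5917 ✓.


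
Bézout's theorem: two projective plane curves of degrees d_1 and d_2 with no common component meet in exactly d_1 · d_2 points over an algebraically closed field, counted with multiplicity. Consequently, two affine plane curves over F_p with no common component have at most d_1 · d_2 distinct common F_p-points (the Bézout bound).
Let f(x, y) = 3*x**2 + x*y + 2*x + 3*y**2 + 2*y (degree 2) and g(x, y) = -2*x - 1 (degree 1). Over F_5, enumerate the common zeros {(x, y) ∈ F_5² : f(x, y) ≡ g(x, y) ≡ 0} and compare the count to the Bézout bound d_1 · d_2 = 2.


Common zeros: {(2, 3), (2, 4)}; count = 2; Bézout bound = 2.

deg(f) = 2, deg(g) = 1, so Bézout bound = 2.
Scan x ∈ F_5. For each x, list the y ∈ F_5 with f(x, y) ≡ 0 and those with g(x, y) ≡ 0 (mod 5); the common zeros in that column are the intersection.
  x = 0: f ≡ 0 at y ∈ {0, 1}; g ≡ 0 at y ∈ ∅; common: ∅.
  x = 1: f ≡ 0 at y ∈ {0, 4}; g ≡ 0 at y ∈ ∅; common: ∅.
  x = 2: f ≡ 0 at y ∈ {3, 4}; g ≡ 0 at y ∈ {0, 1, 2, 3, 4}; common: {3, 4}.
  x = 3: f ≡ 0 at y ∈ {2, 3}; g ≡ 0 at y ∈ ∅; common: ∅.
  x = 4: f ≡ 0 at y ∈ {1, 2}; g ≡ 0 at y ∈ ∅; common: ∅.
Collecting: common zeros = {(2, 3), (2, 4)}, so the count is 2.
Comparison with the Bézout bound: 2 ≤ 2 = deg(f)·deg(g), as expected for curves with no common component (the bound is attained).
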